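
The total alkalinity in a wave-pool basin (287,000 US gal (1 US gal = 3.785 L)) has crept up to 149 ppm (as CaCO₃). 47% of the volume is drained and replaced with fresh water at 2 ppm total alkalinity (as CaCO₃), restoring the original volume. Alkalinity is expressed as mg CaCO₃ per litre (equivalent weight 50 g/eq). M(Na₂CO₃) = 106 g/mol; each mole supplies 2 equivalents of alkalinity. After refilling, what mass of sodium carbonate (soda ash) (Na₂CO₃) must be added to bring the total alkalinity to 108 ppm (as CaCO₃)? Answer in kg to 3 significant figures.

32.3 kg

Volume: 287,000 US gal × 3.785 L/gal = 1,086,295 L.
After draining 47% and refilling: 149 × 0.53 + 2 × 0.47 = 79.91 ppm.
Deficit to target: 108 − 79.91 = 28.09 mg/L.
As CaCO₃: 28.09 mg/L × 1,086,295 L = 30,510 g; ÷ 50 g/eq ÷ 2 = 305.1 mol Na₂CO₃.
Mass: 305.1 × 106 = 32,340 g.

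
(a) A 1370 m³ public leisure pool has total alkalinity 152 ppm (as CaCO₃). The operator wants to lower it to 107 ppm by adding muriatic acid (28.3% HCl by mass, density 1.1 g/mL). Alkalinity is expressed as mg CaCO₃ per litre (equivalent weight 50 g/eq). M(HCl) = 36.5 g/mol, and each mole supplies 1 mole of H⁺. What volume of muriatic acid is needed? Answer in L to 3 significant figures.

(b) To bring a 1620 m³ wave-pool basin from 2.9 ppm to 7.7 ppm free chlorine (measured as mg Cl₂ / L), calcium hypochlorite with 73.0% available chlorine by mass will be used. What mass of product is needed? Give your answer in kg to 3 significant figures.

(a) 145 L; (b) 10.7 kg

(a) Volume: 1370 m³ = 1,370,000 L.
(a) Alkalinity to neutralize: (152 − 107) = 45 mg/L as CaCO₃ × 1,370,000 L = 61,650 g as CaCO₃.
(a) Equivalents of H⁺ required: 61,650 ÷ 50 g/eq = 1233 eq = 1233 mol HCl.
(a) Mass of HCl: 1233 × 36.5 = 45,000 g.
(a) Mass of 28.3% solution: 45,000 / 0.283 = 159,000 g.
(a) Volume: 159,000 g ÷ 1.1 g/mL = 144,600 mL.

(b) Volume: 1620 m³ = 1,620,000 L.
(b) Chlorine deficit: 7.7 − 2.9 = 4.8 ppm = 4.8 mg/L as Cl₂.
(b) Cl₂ equivalent needed: 4.8 mg/L × 1,620,000 L = 7,776,000 mg = 7776 g.
(b) Product at 73.0% available chlorine: 7776 / 0.73 = 10,650 g.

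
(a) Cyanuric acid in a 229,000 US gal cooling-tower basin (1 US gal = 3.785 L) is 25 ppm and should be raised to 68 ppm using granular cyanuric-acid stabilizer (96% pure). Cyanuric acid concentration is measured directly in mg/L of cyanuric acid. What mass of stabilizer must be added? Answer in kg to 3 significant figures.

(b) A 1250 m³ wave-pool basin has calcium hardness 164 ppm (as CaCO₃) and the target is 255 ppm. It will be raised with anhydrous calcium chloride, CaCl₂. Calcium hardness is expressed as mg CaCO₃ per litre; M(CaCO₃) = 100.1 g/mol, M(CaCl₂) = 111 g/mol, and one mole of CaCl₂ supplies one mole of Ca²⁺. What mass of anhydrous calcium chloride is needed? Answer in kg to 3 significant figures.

(a) Volume: 229,000 US gal × 3.785 L/gal = 866,765 L.
(a) CYA to add: (68 − 25) = 43 mg/L × 866,765 L = 37,270 g cyanuric acid.
(a) At 96% purity: 37,270 / 0.96 = 38,820 g product.

(b) Volume: 1250 m³ = 1,250,000 L.
(b) Hardness to add: (255 − 164) = 91 mg/L as CaCO₃ × 1,250,000 L = 113,800 g as CaCO₃.
(b) Moles of Ca²⁺ (1 mol Ca²⁺ ≡ 1 mol CaCO₃): 113,800 / 100.1 g/mol = 1136 mol.
(b) Mass of CaCl₂: 1136 × 111 = 126,100 g.

(a) 38.8 kg; (b) 126 kg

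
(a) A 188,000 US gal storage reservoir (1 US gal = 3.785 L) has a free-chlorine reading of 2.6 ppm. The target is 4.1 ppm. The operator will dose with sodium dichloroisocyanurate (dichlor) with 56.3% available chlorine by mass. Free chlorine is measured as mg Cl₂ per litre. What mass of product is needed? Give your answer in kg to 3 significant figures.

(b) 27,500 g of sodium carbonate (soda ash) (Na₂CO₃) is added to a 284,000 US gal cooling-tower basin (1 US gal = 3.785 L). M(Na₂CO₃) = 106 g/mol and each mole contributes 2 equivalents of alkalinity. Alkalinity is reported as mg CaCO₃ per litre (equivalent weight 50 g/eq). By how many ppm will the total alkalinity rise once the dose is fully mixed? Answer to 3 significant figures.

(a) 1.90 kg; (b) 24.1 ppm

(a) Volume: 188,000 US gal × 3.785 L/gal = 711,580 L.
(a) Chlorine deficit: 4.1 − 2.6 = 1.5 ppm = 1.5 mg/L as Cl₂.
(a) Cl₂ equivalent needed: 1.5 mg/L × 711,580 L = 1,067,000 mg = 1067 g.
(a) Product at 56.3% available chlorine: 1067 / 0.563 = 1896 g.

(b) Volume: 284,000 US gal × 3.785 L/gal = 1,074,940 L.
(b) Moles of Na₂CO₃: 27,500 g ÷ 106 g/mol = 259.4 mol → 518.9 eq of alkalinity.
(b) As CaCO₃: 518.9 eq × 50 g/eq = 25,940 g.
(b) Rise: 25,940 g / 1,074,940 L × 1000 = 24.13 mg/L.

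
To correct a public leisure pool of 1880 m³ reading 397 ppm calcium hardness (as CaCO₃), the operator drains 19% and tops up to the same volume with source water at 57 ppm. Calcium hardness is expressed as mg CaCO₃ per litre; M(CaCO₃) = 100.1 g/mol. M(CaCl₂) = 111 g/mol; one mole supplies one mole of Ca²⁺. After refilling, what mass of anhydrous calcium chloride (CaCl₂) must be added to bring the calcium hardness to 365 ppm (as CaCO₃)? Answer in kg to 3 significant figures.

68.0 kg

Volume: 1880 m³ = 1,880,000 L.
After draining 19% and refilling: 397 × 0.81 + 57 × 0.19 = 332.4 ppm.
Deficit to target: 365 − 332.4 = 32.6 mg/L.
As CaCO₃: 32.6 mg/L × 1,880,000 L = 61,290 g; ÷ 100.1 = 612.3 mol Ca²⁺.
Mass: 612.3 × 111 = 67,960 g.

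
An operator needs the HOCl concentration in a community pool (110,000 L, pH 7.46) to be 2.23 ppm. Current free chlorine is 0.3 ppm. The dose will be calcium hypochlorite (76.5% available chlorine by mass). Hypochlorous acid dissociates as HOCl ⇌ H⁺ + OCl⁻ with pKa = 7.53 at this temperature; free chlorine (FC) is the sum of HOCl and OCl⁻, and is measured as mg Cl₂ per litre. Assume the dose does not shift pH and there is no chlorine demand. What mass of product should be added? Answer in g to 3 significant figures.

550 g

[OCl⁻]/[HOCl] = 10^(pH − pKa) = 10^(7.46 − 7.53) = 0.8511; fraction as HOCl = 1/(1 + 0.8511) = 0.5402.
Free chlorine required for 2.23 ppm HOCl: 2.23 / 0.5402 = 4.128 ppm.
FC to add: 4.128 − 0.3 = 3.828 mg/L as Cl₂.
Cl₂ equivalent: 3.828 mg/L × 110,000 L = 421.1 g.
Product at 76.5% available Cl: 421.1 / 0.765 = 550.4 g.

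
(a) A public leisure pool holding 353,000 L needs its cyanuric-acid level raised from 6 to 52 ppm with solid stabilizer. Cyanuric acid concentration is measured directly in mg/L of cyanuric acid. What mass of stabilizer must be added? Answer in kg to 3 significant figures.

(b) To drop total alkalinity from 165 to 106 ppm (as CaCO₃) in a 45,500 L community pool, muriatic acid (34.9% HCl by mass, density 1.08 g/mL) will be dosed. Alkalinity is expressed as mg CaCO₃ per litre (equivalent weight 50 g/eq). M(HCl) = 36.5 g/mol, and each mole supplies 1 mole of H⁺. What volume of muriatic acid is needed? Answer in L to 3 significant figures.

(a) 16.2 kg; (b) 5.20 L

(a) CYA to add: (52 − 6) = 46 mg/L × 353,000 L = 16,240 g cyanuric acid.

(b) Alkalinity to neutralize: (165 − 106) = 59 mg/L as CaCO₃ × 45,500 L = 2684 g as CaCO₃.
(b) Equivalents of H⁺ required: 2684 ÷ 50 g/eq = 53.69 eq = 53.69 mol HCl.
(b) Mass of HCl: 53.69 × 36.5 = 1960 g.
(b) Mass of 34.9% solution: 1960 / 0.349 = 5615 g.
(b) Volume: 5615 g ÷ 1.08 g/mL = 5199 mL.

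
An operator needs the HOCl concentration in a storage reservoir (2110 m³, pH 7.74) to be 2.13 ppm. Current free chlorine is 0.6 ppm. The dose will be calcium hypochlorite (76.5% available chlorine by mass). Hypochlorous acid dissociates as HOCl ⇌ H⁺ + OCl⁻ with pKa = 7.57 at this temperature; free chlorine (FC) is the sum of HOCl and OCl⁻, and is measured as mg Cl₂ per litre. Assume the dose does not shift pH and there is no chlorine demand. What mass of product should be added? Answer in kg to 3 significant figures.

12.9 kg

Volume: 2110 m³ = 2,110,000 L.
[OCl⁻]/[HOCl] = 10^(pH − pKa) = 10^(7.74 − 7.57) = 1.479; fraction as HOCl = 1/(1 + 1.479) = 0.4034.
Free chlorine required for 2.13 ppm HOCl: 2.13 / 0.4034 = 5.281 ppm.
FC to add: 5.281 − 0.6 = 4.681 mg/L as Cl₂.
Cl₂ equivalent: 4.681 mg/L × 2,110,000 L = 9876 g.
Product at 76.5% available Cl: 9876 / 0.765 = 12,910 g.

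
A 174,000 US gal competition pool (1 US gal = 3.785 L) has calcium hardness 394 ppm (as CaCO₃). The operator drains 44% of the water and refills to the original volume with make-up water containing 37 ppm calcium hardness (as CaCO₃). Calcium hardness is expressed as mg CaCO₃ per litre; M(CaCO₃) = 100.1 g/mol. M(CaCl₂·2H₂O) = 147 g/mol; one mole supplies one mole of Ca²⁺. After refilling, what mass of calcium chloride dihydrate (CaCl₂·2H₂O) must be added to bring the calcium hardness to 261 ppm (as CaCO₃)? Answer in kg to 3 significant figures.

23.3 kg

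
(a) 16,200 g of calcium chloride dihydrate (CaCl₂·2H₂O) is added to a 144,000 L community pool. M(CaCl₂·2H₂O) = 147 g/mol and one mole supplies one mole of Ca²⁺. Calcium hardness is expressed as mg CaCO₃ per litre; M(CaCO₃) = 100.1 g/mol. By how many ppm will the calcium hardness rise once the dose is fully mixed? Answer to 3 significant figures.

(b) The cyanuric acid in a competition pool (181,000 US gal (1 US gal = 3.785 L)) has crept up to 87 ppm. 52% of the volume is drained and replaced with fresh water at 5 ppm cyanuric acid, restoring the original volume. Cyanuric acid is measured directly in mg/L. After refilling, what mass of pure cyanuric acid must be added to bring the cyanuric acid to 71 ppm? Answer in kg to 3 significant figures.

(a) 76.6 ppm; (b) 18.3 kg

(a) Moles of Ca²⁺: 16,200 g ÷ 147 g/mol = 110.2 mol.
(a) As CaCO₃: 110.2 mol × 100.1 g/mol = 11,030 g.
(a) Rise: 11,030 g / 144,000 L × 1000 = 76.61 mg/L.

(b) Volume: 181,000 US gal × 3.785 L/gal = 685,085 L.
(b) After draining 52% and refilling: 87 × 0.48 + 5 × 0.52 = 44.36 ppm.
(b) Deficit to target: 71 − 44.36 = 26.64 mg/L.
(b) Mass: 26.64 mg/L × 685,085 L = 18,250 g cyanuric acid.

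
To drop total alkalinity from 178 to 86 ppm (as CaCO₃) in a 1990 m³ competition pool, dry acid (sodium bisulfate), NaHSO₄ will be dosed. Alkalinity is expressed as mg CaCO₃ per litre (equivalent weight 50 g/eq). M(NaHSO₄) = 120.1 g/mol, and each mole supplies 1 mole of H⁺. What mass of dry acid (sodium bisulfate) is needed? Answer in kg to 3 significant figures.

440 kg

Volume: 1990 m³ = 1,990,000 L.
Alkalinity to neutralize: (178 − 86) = 92 mg/L as CaCO₃ × 1,990,000 L = 183,100 g as CaCO₃.
Equivalents of H⁺ required: 183,100 ÷ 50 g/eq = 3662 eq = 3662 mol NaHSO₄.
Mass of NaHSO₄: 3662 × 120.1 = 439,800 g.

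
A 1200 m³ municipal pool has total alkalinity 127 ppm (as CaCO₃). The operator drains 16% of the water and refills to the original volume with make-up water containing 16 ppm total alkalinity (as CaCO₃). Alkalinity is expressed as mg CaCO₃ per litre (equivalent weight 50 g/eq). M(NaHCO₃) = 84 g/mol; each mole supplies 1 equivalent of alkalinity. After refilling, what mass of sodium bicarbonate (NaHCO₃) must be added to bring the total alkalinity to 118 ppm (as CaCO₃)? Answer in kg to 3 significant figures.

17.7 kg

Volume: 1200 m³ = 1,200,000 L.
After draining 16% and refilling: 127 × 0.84 + 16 × 0.16 = 109.24 ppm.
Deficit to target: 118 − 109.24 = 8.76 mg/L.
As CaCO₃: 8.76 mg/L × 1,200,000 L = 10,510 g; ÷ 50 g/eq ÷ 1 = 210.2 mol NaHCO₃.
Mass: 210.2 × 84 = 17,660 g.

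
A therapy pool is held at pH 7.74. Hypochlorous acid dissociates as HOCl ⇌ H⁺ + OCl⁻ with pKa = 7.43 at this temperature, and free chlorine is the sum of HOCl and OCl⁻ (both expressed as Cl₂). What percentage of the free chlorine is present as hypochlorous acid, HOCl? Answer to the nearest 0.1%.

32.9%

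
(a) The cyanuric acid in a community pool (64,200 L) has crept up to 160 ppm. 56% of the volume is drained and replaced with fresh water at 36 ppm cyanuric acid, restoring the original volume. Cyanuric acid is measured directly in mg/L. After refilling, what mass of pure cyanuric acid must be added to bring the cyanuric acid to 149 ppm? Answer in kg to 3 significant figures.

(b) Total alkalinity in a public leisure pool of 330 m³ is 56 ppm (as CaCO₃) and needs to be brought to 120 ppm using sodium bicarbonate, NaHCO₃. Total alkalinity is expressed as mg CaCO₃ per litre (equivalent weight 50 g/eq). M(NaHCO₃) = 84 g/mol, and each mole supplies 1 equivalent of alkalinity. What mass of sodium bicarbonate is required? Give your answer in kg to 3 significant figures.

(a) 3.75 kg; (b) 35.5 kg

(a) After draining 56% and refilling: 160 × 0.44 + 36 × 0.56 = 90.56 ppm.
(a) Deficit to target: 149 − 90.56 = 58.44 mg/L.
(a) Mass: 58.44 mg/L × 64,200 L = 3752 g cyanuric acid.

(b) Volume: 330 m³ = 330,000 L.
(b) Alkalinity to add: (120 − 56) = 64 mg/L as CaCO₃ × 330,000 L = 21,120 g as CaCO₃.
(b) Equivalents: 21,120 g ÷ 50 g/eq = 422.4 eq.
(b) NaHCO₃ supplies 1 eq per mole → 422.4 mol.
(b) Mass: 422.4 mol × 84 g/mol = 35,480 g.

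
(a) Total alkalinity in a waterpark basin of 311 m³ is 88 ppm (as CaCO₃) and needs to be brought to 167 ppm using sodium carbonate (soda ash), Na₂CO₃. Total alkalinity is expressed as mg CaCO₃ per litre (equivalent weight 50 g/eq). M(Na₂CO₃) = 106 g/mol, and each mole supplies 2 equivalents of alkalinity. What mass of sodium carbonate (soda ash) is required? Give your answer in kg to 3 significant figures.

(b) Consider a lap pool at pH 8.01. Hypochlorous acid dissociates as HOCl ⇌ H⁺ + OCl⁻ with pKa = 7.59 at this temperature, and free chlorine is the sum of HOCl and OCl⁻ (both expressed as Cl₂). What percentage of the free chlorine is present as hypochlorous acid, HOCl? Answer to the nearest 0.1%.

(a) 26.0 kg; (b) 27.5%

(a) Volume: 311 m³ = 311,000 L.
(a) Alkalinity to add: (167 − 88) = 79 mg/L as CaCO₃ × 311,000 L = 24,570 g as CaCO₃.
(a) Equivalents: 24,570 g ÷ 50 g/eq = 491.4 eq.
(a) Each mole of Na₂CO₃ supplies 2 eq, so 491.4 / 2 = 245.7 mol.
(a) Mass: 245.7 mol × 106 g/mol = 26,040 g.

(b) [OCl⁻]/[HOCl] = 10^(pH − pKa) = 10^(8.01 − 7.59) = 10^0.42 = 2.63.
(b) Fraction as HOCl = 1 / (1 + 2.63) = 0.2755.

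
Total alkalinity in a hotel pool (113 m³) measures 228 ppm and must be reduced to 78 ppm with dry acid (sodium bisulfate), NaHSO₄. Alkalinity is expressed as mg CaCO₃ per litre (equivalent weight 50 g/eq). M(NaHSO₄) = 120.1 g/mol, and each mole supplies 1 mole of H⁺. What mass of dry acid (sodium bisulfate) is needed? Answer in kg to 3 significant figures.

40.7 kg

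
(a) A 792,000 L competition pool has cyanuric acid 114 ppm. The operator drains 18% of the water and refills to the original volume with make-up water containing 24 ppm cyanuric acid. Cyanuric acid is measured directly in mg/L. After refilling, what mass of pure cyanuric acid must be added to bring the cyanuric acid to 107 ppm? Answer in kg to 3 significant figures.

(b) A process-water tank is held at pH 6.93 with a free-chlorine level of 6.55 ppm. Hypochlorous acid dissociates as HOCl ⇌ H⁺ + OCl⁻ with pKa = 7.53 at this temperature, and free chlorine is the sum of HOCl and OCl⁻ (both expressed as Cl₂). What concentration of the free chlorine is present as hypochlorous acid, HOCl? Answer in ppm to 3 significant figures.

(a) After draining 18% and refilling: 114 × 0.82 + 24 × 0.18 = 97.8 ppm.
(a) Deficit to target: 107 − 97.8 = 9.2 mg/L.
(a) Mass: 9.2 mg/L × 792,000 L = 7286 g cyanuric acid.

(b) [OCl⁻]/[HOCl] = 10^(pH − pKa) = 10^(6.93 − 7.53) = 10^-0.60 = 0.2512.
(b) Fraction as HOCl = 1 / (1 + 0.2512) = 0.7992.
(b) HOCl = 0.7992 × 6.55 ppm = 5.235 ppm.

(a) 7.29 kg; (b) 5.24 ppm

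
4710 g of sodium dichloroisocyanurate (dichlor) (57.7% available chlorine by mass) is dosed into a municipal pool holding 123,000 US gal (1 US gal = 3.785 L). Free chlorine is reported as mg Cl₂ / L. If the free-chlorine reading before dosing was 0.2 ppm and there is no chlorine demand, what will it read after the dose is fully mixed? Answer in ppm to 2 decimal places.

6.04 ppm

Volume: 123,000 US gal × 3.785 L/gal = 465,555 L.
Available chlorine delivered: 4710 g × 0.577 = 2718 g as Cl₂.
Concentration rise: 2718 g / 465,555 L = 5.837 mg/L = 5.84 ppm.
Final FC: 0.2 + 5.84 = 6.04 ppm.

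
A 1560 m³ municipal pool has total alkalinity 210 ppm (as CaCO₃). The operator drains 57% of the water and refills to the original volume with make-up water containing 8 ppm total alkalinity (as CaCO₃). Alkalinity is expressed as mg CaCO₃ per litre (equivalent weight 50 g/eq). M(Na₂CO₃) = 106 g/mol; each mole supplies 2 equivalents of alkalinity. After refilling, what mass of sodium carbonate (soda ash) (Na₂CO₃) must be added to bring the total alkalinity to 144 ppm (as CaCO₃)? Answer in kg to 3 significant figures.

Volume: 1560 m³ = 1,560,000 L.
After draining 57% and refilling: 210 × 0.43 + 8 × 0.57 = 94.86 ppm.
Deficit to target: 144 − 94.86 = 49.14 mg/L.
As CaCO₃: 49.14 mg/L × 1,560,000 L = 76,660 g; ÷ 50 g/eq ÷ 2 = 766.6 mol Na₂CO₃.
Mass: 766.6 × 106 = 81,260 g.

81.3 kg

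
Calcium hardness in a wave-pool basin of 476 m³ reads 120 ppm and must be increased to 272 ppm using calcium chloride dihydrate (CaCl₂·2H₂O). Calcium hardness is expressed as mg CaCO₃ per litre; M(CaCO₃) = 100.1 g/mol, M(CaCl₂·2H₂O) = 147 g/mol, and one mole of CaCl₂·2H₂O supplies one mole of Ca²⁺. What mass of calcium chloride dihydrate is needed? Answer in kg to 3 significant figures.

106 kg

Volume: 476 m³ = 476,000 L.
Hardness to add: (272 − 120) = 152 mg/L as CaCO₃ × 476,000 L = 72,350 g as CaCO₃.
Moles of Ca²⁺ (1 mol Ca²⁺ ≡ 1 mol CaCO₃): 72,350 / 100.1 g/mol = 722.8 mol.
Mass of CaCl₂·2H₂O: 722.8 × 147 = 106,300 g.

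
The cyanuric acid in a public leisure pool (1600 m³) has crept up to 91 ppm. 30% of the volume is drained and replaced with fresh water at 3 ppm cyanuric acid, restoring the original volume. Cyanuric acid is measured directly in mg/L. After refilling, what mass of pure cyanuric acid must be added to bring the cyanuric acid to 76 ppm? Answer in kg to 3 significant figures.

Volume: 1600 m³ = 1,600,000 L.
After draining 30% and refilling: 91 × 0.70 + 3 × 0.30 = 64.6 ppm.
Deficit to target: 76 − 64.6 = 11.4 mg/L.
Mass: 11.4 mg/L × 1,600,000 L = 18,240 g cyanuric acid.

18.2 kg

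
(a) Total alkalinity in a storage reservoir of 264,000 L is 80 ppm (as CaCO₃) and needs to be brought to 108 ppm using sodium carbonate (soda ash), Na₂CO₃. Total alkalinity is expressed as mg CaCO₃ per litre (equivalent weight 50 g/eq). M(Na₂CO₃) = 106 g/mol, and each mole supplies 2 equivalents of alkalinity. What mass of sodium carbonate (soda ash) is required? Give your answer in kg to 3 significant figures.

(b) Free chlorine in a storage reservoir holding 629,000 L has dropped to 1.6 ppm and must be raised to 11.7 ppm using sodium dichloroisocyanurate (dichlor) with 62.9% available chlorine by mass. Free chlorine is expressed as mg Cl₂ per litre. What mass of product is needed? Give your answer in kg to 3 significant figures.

(a) Alkalinity to add: (108 − 80) = 28 mg/L as CaCO₃ × 264,000 L = 7392 g as CaCO₃.
(a) Equivalents: 7392 g ÷ 50 g/eq = 147.8 eq.
(a) Each mole of Na₂CO₃ supplies 2 eq, so 147.8 / 2 = 73.92 mol.
(a) Mass: 73.92 mol × 106 g/mol = 7836 g.

(b) Chlorine deficit: 11.7 − 1.6 = 10.1 ppm = 10.1 mg/L as Cl₂.
(b) Cl₂ equivalent needed: 10.1 mg/L × 629,000 L = 6,353,000 mg = 6353 g.
(b) Product at 62.9% available chlorine: 6353 / 0.629 = 10,100 g.

(a) 7.84 kg; (b) 10.1 kg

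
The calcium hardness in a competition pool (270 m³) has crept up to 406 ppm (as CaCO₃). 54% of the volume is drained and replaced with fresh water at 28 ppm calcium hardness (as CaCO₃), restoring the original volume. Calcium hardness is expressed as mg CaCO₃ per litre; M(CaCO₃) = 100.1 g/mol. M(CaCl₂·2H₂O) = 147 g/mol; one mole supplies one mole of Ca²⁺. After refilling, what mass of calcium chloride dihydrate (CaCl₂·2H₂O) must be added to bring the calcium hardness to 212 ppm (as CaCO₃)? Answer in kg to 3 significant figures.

Volume: 270 m³ = 270,000 L.
After draining 54% and refilling: 406 × 0.46 + 28 × 0.54 = 201.88 ppm.
Deficit to target: 212 − 201.88 = 10.12 mg/L.
As CaCO₃: 10.12 mg/L × 270,000 L = 2732 g; ÷ 100.1 = 27.3 mol Ca²⁺.
Mass: 27.3 × 147 = 4013 g.

4.01 kg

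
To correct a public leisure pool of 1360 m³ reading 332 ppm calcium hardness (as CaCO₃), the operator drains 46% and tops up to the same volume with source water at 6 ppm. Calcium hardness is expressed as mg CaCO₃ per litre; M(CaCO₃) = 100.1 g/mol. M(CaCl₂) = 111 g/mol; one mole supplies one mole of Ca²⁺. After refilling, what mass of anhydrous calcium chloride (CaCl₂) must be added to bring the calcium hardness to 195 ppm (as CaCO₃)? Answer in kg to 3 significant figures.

19.5 kg

Volume: 1360 m³ = 1,360,000 L.
After draining 46% and refilling: 332 × 0.54 + 6 × 0.46 = 182.04 ppm.
Deficit to target: 195 − 182.04 = 12.96 mg/L.
As CaCO₃: 12.96 mg/L × 1,360,000 L = 17,630 g; ÷ 100.1 = 176.1 mol Ca²⁺.
Mass: 176.1 × 111 = 19,540 g.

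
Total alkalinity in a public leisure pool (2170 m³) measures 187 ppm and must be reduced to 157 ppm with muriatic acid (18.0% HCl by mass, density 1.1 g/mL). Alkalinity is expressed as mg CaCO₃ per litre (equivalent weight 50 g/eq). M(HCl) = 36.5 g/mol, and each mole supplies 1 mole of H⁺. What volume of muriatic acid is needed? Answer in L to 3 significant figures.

Volume: 2170 m³ = 2,170,000 L.
Alkalinity to neutralize: (187 − 157) = 30 mg/L as CaCO₃ × 2,170,000 L = 65,100 g as CaCO₃.
Equivalents of H⁺ required: 65,100 ÷ 50 g/eq = 1302 eq = 1302 mol HCl.
Mass of HCl: 1302 × 36.5 = 47,520 g.
Mass of 18.0% solution: 47,520 / 0.18 = 264,000 g.
Volume: 264,000 g ÷ 1.1 g/mL = 240,000 mL.

240 L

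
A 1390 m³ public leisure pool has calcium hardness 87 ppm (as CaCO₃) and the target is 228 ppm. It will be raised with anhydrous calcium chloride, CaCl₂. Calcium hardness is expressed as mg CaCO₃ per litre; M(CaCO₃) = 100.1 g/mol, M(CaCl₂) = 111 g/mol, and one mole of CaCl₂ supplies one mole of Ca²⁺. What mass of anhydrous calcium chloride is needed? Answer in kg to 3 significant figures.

217 kg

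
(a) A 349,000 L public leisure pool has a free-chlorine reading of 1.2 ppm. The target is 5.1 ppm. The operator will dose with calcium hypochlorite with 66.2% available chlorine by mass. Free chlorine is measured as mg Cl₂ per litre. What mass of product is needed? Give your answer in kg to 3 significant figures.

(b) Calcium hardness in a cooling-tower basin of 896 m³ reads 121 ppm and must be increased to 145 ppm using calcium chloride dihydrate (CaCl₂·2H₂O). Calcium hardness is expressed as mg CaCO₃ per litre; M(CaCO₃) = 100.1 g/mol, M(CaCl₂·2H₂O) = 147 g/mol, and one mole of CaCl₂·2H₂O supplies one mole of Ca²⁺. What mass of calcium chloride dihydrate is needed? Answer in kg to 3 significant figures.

(a) Chlorine deficit: 5.1 − 1.2 = 3.9 ppm = 3.9 mg/L as Cl₂.
(a) Cl₂ equivalent needed: 3.9 mg/L × 349,000 L = 1,361,000 mg = 1361 g.
(a) Product at 66.2% available chlorine: 1361 / 0.662 = 2056 g.

(b) Volume: 896 m³ = 896,000 L.
(b) Hardness to add: (145 − 121) = 24 mg/L as CaCO₃ × 896,000 L = 21,500 g as CaCO₃.
(b) Moles of Ca²⁺ (1 mol Ca²⁺ ≡ 1 mol CaCO₃): 21,500 / 100.1 g/mol = 214.8 mol.
(b) Mass of CaCl₂·2H₂O: 214.8 × 147 = 31,580 g.

(a) 2.06 kg; (b) 31.6 kg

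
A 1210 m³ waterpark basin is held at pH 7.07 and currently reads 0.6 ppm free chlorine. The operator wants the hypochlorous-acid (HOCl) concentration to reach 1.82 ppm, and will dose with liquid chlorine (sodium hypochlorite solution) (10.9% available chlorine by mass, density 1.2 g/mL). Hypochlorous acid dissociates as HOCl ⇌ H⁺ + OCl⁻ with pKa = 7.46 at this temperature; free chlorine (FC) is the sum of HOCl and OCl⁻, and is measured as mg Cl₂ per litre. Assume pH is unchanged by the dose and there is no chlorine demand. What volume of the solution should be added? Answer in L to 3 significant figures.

18.1 L

Volume: 1210 m³ = 1,210,000 L.
[OCl⁻]/[HOCl] = 10^(pH − pKa) = 10^(7.07 − 7.46) = 0.4074; fraction as HOCl = 1/(1 + 0.4074) = 0.7105.
Free chlorine required for 1.82 ppm HOCl: 1.82 / 0.7105 = 2.561 ppm.
FC to add: 2.561 − 0.6 = 1.961 mg/L as Cl₂.
Cl₂ equivalent: 1.961 mg/L × 1,210,000 L = 2373 g.
Product at 10.9% available Cl: 2373 / 0.109 = 21,770 g.
Volume: 21,770 g ÷ 1.2 g/mL = 18,140 mL.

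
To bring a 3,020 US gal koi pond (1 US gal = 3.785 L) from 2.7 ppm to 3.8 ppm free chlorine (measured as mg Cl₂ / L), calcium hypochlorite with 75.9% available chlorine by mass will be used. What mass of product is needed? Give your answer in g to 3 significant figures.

16.6 g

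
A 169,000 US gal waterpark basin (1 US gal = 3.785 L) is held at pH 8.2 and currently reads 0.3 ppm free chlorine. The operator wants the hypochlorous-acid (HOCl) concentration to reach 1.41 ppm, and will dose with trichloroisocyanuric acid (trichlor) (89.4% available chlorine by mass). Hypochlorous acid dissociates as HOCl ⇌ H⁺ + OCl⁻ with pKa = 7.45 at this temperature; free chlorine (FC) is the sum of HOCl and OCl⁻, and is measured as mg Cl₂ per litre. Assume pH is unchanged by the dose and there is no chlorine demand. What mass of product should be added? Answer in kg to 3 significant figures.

6.47 kg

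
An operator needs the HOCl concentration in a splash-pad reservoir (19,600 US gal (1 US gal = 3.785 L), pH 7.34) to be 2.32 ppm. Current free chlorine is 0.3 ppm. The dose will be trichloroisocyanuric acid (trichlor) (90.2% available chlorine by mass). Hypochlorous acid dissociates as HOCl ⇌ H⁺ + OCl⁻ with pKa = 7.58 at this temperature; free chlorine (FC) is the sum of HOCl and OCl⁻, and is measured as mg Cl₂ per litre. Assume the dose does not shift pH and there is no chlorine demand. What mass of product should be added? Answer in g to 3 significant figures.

276 g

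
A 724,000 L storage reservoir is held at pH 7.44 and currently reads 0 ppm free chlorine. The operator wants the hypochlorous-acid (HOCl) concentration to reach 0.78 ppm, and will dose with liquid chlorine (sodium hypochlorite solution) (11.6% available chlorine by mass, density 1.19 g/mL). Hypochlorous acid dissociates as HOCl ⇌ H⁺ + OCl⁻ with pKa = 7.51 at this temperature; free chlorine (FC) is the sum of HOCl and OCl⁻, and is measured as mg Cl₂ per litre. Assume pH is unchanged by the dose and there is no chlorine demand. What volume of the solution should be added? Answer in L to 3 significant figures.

[OCl⁻]/[HOCl] = 10^(pH − pKa) = 10^(7.44 − 7.51) = 0.8511; fraction as HOCl = 1/(1 + 0.8511) = 0.5402.
Free chlorine required for 0.78 ppm HOCl: 0.78 / 0.5402 = 1.444 ppm.
FC to add: 1.444 − 0 = 1.444 mg/L as Cl₂.
Cl₂ equivalent: 1.444 mg/L × 724,000 L = 1045 g.
Product at 11.6% available Cl: 1045 / 0.116 = 9012 g.
Volume: 9012 g ÷ 1.19 g/mL = 7573 mL.

7.57 L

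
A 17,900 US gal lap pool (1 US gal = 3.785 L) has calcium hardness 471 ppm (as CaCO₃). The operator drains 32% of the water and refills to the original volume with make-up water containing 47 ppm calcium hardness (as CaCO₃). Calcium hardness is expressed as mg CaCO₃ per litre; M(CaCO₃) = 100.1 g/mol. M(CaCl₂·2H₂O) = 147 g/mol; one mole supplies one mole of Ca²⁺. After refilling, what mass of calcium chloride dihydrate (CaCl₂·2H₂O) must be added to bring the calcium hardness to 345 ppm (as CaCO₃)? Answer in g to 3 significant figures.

963 g

Volume: 17,900 US gal × 3.785 L/gal = 67,752 L.
After draining 32% and refilling: 471 × 0.68 + 47 × 0.32 = 335.32 ppm.
Deficit to target: 345 − 335.32 = 9.68 mg/L.
As CaCO₃: 9.68 mg/L × 67,752 L = 655.8 g; ÷ 100.1 = 6.552 mol Ca²⁺.
Mass: 6.552 × 147 = 963.1 g.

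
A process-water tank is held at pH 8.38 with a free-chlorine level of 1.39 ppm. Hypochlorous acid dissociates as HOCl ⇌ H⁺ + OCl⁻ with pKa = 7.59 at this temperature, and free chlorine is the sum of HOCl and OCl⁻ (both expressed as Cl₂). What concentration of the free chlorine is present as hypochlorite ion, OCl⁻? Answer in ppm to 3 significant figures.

1.20 ppm

[OCl⁻]/[HOCl] = 10^(pH − pKa) = 10^(8.38 − 7.59) = 10^0.79 = 6.166.
Fraction as HOCl = 1 / (1 + 6.166) = 0.1395.
OCl⁻ = (1 − 0.1395) × 1.39 ppm = 1.196 ppm.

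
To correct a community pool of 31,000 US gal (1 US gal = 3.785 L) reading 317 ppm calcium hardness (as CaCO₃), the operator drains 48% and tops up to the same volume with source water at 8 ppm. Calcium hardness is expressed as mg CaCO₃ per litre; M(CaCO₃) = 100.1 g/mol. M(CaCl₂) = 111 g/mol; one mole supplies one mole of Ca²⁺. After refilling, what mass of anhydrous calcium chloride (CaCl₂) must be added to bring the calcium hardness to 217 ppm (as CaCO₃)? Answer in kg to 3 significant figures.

Volume: 31,000 US gal × 3.785 L/gal = 117,335 L.
After draining 48% and refilling: 317 × 0.52 + 8 × 0.48 = 168.68 ppm.
Deficit to target: 217 − 168.68 = 48.32 mg/L.
As CaCO₃: 48.32 mg/L × 117,335 L = 5670 g; ÷ 100.1 = 56.64 mol Ca²⁺.
Mass: 56.64 × 111 = 6287 g.

6.29 kg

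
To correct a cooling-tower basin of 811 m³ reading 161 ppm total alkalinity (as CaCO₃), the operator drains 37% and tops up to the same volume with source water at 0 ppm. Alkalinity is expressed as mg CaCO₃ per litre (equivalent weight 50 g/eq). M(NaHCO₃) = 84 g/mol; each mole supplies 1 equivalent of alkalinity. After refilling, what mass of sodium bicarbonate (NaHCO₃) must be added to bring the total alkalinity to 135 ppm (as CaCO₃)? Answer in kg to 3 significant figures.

45.7 kg

Volume: 811 m³ = 811,000 L.
After draining 37% and refilling: 161 × 0.63 + 0 × 0.37 = 101.43 ppm.
Deficit to target: 135 − 101.43 = 33.57 mg/L.
As CaCO₃: 33.57 mg/L × 811,000 L = 27,230 g; ÷ 50 g/eq ÷ 1 = 544.5 mol NaHCO₃.
Mass: 544.5 × 84 = 45,740 g.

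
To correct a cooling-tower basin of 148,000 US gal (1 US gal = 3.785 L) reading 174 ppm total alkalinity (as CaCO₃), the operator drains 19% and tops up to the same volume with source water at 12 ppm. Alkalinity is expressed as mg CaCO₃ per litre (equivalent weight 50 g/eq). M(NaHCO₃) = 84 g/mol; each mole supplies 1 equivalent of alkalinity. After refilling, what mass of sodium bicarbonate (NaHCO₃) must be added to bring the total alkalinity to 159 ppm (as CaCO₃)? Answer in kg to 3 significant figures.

14.9 kg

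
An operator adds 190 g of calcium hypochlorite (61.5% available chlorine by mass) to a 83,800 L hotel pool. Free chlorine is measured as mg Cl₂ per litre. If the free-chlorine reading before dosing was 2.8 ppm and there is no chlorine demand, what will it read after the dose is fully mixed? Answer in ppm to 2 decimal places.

Available chlorine delivered: 190 g × 0.615 = 116.8 g as Cl₂.
Concentration rise: 116.8 g / 83,800 L = 1.394 mg/L = 1.39 ppm.
Final FC: 2.8 + 1.39 = 4.19 ppm.

4.19 ppm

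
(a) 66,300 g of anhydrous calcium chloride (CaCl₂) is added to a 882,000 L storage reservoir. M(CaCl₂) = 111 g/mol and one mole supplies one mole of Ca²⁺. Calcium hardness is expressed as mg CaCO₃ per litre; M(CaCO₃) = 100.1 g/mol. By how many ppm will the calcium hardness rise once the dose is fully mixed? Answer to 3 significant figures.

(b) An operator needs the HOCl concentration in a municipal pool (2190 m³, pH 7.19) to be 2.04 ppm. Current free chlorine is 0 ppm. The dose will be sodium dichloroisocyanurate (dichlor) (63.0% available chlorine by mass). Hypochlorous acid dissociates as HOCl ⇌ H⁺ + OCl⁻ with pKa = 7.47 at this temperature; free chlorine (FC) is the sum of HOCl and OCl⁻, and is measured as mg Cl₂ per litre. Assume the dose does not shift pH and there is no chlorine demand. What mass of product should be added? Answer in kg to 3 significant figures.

(a) 67.8 ppm; (b) 10.8 kg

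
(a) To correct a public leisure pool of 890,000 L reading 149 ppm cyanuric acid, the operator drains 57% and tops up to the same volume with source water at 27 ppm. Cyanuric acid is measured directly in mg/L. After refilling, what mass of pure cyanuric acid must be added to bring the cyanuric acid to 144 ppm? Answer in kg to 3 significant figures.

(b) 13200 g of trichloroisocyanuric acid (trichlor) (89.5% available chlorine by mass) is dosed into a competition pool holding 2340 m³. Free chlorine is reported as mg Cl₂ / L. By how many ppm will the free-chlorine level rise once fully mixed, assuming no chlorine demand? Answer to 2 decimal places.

(a) 57.4 kg; (b) 5.05 ppm

(a) After draining 57% and refilling: 149 × 0.43 + 27 × 0.57 = 79.46 ppm.
(a) Deficit to target: 144 − 79.46 = 64.54 mg/L.
(a) Mass: 64.54 mg/L × 890,000 L = 57,440 g cyanuric acid.

(b) Volume: 2340 m³ = 2,340,000 L.
(b) Available chlorine delivered: 13,200 g × 0.895 = 11,810 g as Cl₂.
(b) Concentration rise: 11,810 g / 2,340,000 L = 5.049 mg/L = 5.05 ppm.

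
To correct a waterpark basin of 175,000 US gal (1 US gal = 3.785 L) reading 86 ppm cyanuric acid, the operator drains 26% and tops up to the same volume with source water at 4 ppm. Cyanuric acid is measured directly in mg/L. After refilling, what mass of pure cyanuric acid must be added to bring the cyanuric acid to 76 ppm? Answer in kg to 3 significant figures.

7.50 kg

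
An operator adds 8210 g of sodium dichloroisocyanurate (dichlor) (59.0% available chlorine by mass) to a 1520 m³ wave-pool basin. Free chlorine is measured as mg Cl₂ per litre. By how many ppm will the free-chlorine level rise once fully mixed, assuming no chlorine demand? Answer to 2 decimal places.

Volume: 1520 m³ = 1,520,000 L.
Available chlorine delivered: 8210 g × 0.59 = 4844 g as Cl₂.
Concentration rise: 4844 g / 1,520,000 L = 3.187 mg/L = 3.19 ppm.

3.19 ppm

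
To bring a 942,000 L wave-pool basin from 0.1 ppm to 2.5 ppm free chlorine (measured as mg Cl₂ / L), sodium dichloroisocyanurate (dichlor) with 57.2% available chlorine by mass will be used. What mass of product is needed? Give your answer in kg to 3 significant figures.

3.95 kg

Chlorine deficit: 2.5 − 0.1 = 2.4 ppm = 2.4 mg/L as Cl₂.
Cl₂ equivalent needed: 2.4 mg/L × 942,000 L = 2,261,000 mg = 2261 g.
Product at 57.2% available chlorine: 2261 / 0.572 = 3952 g.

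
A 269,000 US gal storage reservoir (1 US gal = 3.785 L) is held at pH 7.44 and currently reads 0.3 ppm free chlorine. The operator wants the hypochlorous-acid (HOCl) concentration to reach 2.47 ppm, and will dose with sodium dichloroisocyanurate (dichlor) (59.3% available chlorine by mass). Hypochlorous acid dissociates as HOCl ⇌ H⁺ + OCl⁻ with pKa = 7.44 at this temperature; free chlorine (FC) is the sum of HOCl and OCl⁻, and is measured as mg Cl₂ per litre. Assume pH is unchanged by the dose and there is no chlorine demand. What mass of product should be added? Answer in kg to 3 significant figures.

7.97 kg

Volume: 269,000 US gal × 3.785 L/gal = 1,018,165 L.
[OCl⁻]/[HOCl] = 10^(pH − pKa) = 10^(7.44 − 7.44) = 1; fraction as HOCl = 1/(1 + 1) = 0.5.
Free chlorine required for 2.47 ppm HOCl: 2.47 / 0.5 = 4.94 ppm.
FC to add: 4.94 − 0.3 = 4.64 mg/L as Cl₂.
Cl₂ equivalent: 4.64 mg/L × 1,018,165 L = 4724 g.
Product at 59.3% available Cl: 4724 / 0.593 = 7967 g.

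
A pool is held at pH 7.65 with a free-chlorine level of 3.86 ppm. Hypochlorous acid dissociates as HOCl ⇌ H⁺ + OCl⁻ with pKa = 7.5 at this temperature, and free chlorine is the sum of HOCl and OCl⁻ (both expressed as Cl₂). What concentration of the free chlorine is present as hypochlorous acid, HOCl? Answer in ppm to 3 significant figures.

1.60 ppm

[OCl⁻]/[HOCl] = 10^(pH − pKa) = 10^(7.65 − 7.5) = 10^0.15 = 1.413.
Fraction as HOCl = 1 / (1 + 1.413) = 0.4145.
HOCl = 0.4145 × 3.86 ppm = 1.6 ppm.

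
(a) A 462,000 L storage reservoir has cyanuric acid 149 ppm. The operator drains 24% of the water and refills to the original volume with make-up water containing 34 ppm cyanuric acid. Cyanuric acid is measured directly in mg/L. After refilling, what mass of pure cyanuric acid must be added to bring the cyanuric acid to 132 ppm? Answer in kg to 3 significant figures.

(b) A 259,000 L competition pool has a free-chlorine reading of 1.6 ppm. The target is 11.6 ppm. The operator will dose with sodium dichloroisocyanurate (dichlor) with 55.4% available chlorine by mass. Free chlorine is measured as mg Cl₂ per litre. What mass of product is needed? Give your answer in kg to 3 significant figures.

(a) After draining 24% and refilling: 149 × 0.76 + 34 × 0.24 = 121.4 ppm.
(a) Deficit to target: 132 − 121.4 = 10.6 mg/L.
(a) Mass: 10.6 mg/L × 462,000 L = 4897 g cyanuric acid.

(b) Chlorine deficit: 11.6 − 1.6 = 10 ppm = 10 mg/L as Cl₂.
(b) Cl₂ equivalent needed: 10 mg/L × 259,000 L = 2,590,000 mg = 2590 g.
(b) Product at 55.4% available chlorine: 2590 / 0.554 = 4675 g.

(a) 4.90 kg; (b) 4.68 kg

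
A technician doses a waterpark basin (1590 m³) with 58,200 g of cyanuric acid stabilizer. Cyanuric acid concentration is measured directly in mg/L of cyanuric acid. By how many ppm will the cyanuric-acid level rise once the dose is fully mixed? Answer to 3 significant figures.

36.6 ppm

Volume: 1590 m³ = 1,590,000 L.
Rise: 58,200 g / 1,590,000 L × 1000 = 36.6 mg/L.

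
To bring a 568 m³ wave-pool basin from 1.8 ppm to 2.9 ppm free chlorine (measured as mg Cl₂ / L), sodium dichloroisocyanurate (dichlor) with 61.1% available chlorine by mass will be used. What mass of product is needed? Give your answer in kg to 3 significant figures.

Volume: 568 m³ = 568,000 L.
Chlorine deficit: 2.9 − 1.8 = 1.1 ppm = 1.1 mg/L as Cl₂.
Cl₂ equivalent needed: 1.1 mg/L × 568,000 L = 624,800 mg = 624.8 g.
Product at 61.1% available chlorine: 624.8 / 0.611 = 1023 g.

1.02 kg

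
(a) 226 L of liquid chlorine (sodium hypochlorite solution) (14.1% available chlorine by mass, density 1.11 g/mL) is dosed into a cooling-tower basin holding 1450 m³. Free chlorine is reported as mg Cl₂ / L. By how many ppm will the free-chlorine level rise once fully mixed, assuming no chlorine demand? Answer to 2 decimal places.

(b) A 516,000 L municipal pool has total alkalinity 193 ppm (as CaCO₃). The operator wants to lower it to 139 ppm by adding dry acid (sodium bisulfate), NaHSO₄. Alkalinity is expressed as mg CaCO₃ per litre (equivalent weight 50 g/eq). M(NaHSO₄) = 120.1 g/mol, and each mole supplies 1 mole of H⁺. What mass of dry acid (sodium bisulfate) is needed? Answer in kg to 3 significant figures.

(a) 24.39 ppm; (b) 66.9 kg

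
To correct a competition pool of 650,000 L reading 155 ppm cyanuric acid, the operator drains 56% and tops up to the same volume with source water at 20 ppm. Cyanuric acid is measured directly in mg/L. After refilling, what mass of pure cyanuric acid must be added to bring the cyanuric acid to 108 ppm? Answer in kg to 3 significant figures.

After draining 56% and refilling: 155 × 0.44 + 20 × 0.56 = 79.4 ppm.
Deficit to target: 108 − 79.4 = 28.6 mg/L.
Mass: 28.6 mg/L × 650,000 L = 18,590 g cyanuric acid.

18.6 kg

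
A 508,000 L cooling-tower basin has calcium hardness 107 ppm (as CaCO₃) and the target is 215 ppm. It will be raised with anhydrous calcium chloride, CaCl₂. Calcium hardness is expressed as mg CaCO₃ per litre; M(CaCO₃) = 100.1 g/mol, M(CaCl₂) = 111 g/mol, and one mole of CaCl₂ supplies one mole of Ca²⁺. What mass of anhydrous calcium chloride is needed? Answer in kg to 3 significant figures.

Hardness to add: (215 − 107) = 108 mg/L as CaCO₃ × 508,000 L = 54,860 g as CaCO₃.
Moles of Ca²⁺ (1 mol Ca²⁺ ≡ 1 mol CaCO₃): 54,860 / 100.1 g/mol = 548.1 mol.
Mass of CaCl₂: 548.1 × 111 = 60,840 g.

60.8 kg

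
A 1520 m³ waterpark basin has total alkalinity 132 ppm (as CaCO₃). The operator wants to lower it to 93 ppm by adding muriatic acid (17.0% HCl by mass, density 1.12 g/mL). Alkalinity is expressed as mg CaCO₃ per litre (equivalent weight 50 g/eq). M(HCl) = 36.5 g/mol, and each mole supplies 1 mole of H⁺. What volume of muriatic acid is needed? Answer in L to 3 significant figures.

Volume: 1520 m³ = 1,520,000 L.
Alkalinity to neutralize: (132 − 93) = 39 mg/L as CaCO₃ × 1,520,000 L = 59,280 g as CaCO₃.
Equivalents of H⁺ required: 59,280 ÷ 50 g/eq = 1186 eq = 1186 mol HCl.
Mass of HCl: 1186 × 36.5 = 43,270 g.
Mass of 17.0% solution: 43,270 / 0.17 = 254,600 g.
Volume: 254,600 g ÷ 1.12 g/mL = 227,300 mL.

227 L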